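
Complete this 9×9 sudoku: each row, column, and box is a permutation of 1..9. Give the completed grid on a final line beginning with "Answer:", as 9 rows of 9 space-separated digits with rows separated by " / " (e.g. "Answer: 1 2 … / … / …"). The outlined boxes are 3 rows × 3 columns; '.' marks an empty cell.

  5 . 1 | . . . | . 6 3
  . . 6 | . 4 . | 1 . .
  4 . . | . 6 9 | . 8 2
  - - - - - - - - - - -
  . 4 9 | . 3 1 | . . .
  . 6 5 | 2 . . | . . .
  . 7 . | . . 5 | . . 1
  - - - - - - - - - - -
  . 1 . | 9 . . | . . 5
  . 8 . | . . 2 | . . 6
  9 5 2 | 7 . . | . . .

Step 1. [r2c1∈{2,3,7,8}] across box 1, 8 lands solely at r2c1 ⇒ r2c1=8.
Step 2. [r1c7∈{4,7,9}] across row 1, 4 lands solely at r1c7. So r1c7=4.
Step 3. [r7c5∈{8}] r7c5's peers cover all but 8. So r7c5=8.
Step 4. [r3c3∈{3,7}] across box 1, 7 lands solely at r3c3 ⇒ r3c3=7.
Step 5. [r9c6∈{3,4,6}] r9c6 is the only open cell in row 9 admitting 6 ⇒ r9c6=6.
Step 6. [r6c3∈{3,8}] r6c3 is the only open cell in col 3 admitting 8. So r6c3=8.
Step 7. [r2c2∈{2,3,9}] r2c2 is the only open cell in row 2 admitting 2 ⇒ r2c2=2.
Step 8. [r6c5∈{9}] r6c5's peers cover all but 9, so r6c5=9.
Step 9. [r5c5∈{7}] r5c5 is down to just 7. So r5c5=7.
Step 10. [r4c1∈{2}] r4c1 is down to just 2, so r4c1=2.
Step 11. [r6c1∈{3}] r6c1 is down to just 3. So r6c1=3.
Step 12. [r3c7∈{5}] r3c7 is down to just 5, so r3c7=5.
Step 13. [r8c1∈{7}] only 7 remains possible at r8c1, so r8c1=7.
Step 14. [r9c5∈{1}] r9c5's peers cover all but 1 ⇒ r9c5=1.
Step 15. [r8c8∈{1,3,4,9}] 1 has one home in row 8: r8c8. So r8c8=1.
Step 16. [r8c7∈{3,9}] 9 has one home in row 8: r8c7. So r8c7=9.
Step 17. [r2c4∈{3,5}] row 2 places 5 nowhere but r2c4 ⇒ r2c4=5.
Step 18. [r2c6∈{3,7}] across row 2, 3 lands solely at r2c6 ⇒ r2c6=3.
Step 19. [r7c6∈{4}] r7c6 is down to just 4. So r7c6=4.
Step 20. [r5c6∈{8}] r5c6's peers cover all but 8 ⇒ r5c6=8.
Step 21. [r5c7∈{3}] only 3 remains possible at r5c7 ⇒ r5c7=3.
Step 22. [r6c4∈{4,6}] 4 has one home in col 4: r6c4. So r6c4=4.
Step 23. [r7c3∈{3}] nothing but 3 survives at r7c3, so r7c3=3.
Step 24. [r6c7∈{2,6}] r6c7 is the only open cell in row 6 admitting 6, so r6c7=6.
Step 25. [r9c7∈{8}] r9c7 is down to just 8. So r9c7=8.
Step 26. [r4c7∈{7}] r4c7 is down to just 7. So r4c7=7.
Step 27. [r7c8∈{2,7}] across row 7, 7 lands solely at r7c8, so r7c8=7.
Step 28. [r9c9∈{4}] r9c9's peers cover all but 4, so r9c9=4.
Step 29. [r5c9∈{9}] nothing but 9 survives at r5c9 ⇒ r5c9=9.
Step 30. [r8c3∈{4}] only 4 remains possible at r8c3, so r8c3=4.
Step 31. [r2c9∈{7}] only 7 remains possible at r2c9. So r2c9=7.
Step 32. [r4c8∈{5}] only 5 remains possible at r4c8 ⇒ r4c8=5.
Step 33. [r8c4∈{3}] r8c4's peers cover all but 3, so r8c4=3.
Step 34. [r4c9∈{8}] r4c9 is down to just 8. So r4c9=8.
Step 35. [r5c8∈{4}] r5c8 has the single candidate 4, so r5c8=4.
Step 36. [r1c5∈{2}] r1c5 is down to just 2. So r1c5=2.
Step 37. [r7c7∈{2}] r7c7 has the single candidate 2 ⇒ r7c7=2.
Step 38. [r3c2∈{3}] r3c2 has the single candidate 3, so r3c2=3.
Step 39. [r4c4∈{6}] r4c4 has the single candidate 6. So r4c4=6.
Step 40. [r9c8∈{3}] r9c8's peers cover all but 3. So r9c8=3.
Step 41. [r1c4∈{8}] r1c4's peers cover all but 8 ⇒ r1c4=8.
Step 42. [r6c8∈{2}] r6c8 has the single candidate 2 ⇒ r6c8=2.
Step 43. [r3c4∈{1}] r3c4 is down to just 1, so r3c4=1.
Step 44. [r7c1∈{6}] r7c1's peers cover all but 6, so r7c1=6.
Step 45. [r1c6∈{7}] nothing but 7 survives at r1c6. So r1c6=7.
Step 46. [r5c1∈{1}] r5c1 is down to just 1, so r5c1=1.
Step 47. [r2c8∈{9}] r2c8 has the single candidate 9 ⇒ r2c8=9.
Step 48. [r8c5∈{5}] r8c5's peers cover all but 5, so r8c5=5.
Step 49. [r1c2∈{9}] r1c2 is down to just 9 ⇒ r1c2=9.

Answer: 5 9 1 8 2 7 4 6 3 / 8 2 6 5 4 3 1 9 7 / 4 3 7 1 6 9 5 8 2 / 2 4 9 6 3 1 7 5 8 / 1 6 5 2 7 8 3 4 9 / 3 7 8 4 9 5 6 2 1 / 6 1 3 9 8 4 2 7 5 / 7 8 4 3 5 2 9 1 6 / 9 5 2 7 1 6 8 3 4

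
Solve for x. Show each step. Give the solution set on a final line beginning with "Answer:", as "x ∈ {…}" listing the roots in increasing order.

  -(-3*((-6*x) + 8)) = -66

Step 1. [-(-3*((-6*x) + 8)) = -66] LHS negated; negate both sides, so neg: -3*((-6*x) + 8) = 66.
Step 2. [-3*((-6*x) + 8) = 66] LHS = -3·(…); ÷-3 both sides ⇒ div: (-6*x) + 8 = -22.
Step 3. [(-6*x) + 8 = -22] subtract 8: x sits inside (… + 8) ⇒ sub: -6*x = -30.
Step 4. [-6*x = -30] leading coefficient -6: divide by -6, so div: x = 5.

Answer: x ∈ {5}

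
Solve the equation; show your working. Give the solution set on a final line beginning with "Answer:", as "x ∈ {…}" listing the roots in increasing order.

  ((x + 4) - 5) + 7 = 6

Step 1. [((x + 4) - 5) + 7 = 6] subtract 7: x sits inside (… + 7), so sub: (x + 4) - 5 = -1.
Step 2. [(x + 4) - 5 = -1] -5 is outermost — add 5 both sides. So sub: x + 4 = 4.
Step 3. [x + 4 = 4] 4 comes off first (subtract 4) ⇒ sub: x = 0.

Answer: x ∈ {0}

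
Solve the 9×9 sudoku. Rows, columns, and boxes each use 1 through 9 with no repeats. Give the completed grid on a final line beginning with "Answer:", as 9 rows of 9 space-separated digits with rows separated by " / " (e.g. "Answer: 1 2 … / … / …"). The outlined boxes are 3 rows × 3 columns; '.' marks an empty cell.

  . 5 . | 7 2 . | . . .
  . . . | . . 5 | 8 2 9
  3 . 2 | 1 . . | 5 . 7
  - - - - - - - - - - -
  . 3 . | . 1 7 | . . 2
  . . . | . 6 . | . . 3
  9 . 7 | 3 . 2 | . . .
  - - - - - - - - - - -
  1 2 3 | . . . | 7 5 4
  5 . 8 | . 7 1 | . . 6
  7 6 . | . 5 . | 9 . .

Step 1. [r9c3∈{4}] r9c3 has the single candidate 4 ⇒ r9c3=4.
Step 2. [r1c9∈{1}] only 1 remains possible at r1c9, so r1c9=1.
Step 3. [r8c4∈{2,4,9}] r8c4 is the only open cell in row 8 admitting 4. So r8c4=4.
Step 4. [r2c4∈{6}] r2c4 has the single candidate 6, so r2c4=6.
Step 5. [r2c1∈{4}] nothing but 4 survives at r2c1 ⇒ r2c1=4.
Step 6. [r3c8∈{4,6}] in row 3, 6 fits only at r3c8 ⇒ r3c8=6.
Step 7. [r9c8∈{1,3,8}] across row 9, 1 lands solely at r9c8 ⇒ r9c8=1.
Step 8. [r9c9∈{8}] r9c9 has the single candidate 8, so r9c9=8.
Step 9. [r5c8∈{4,7,8,9}] 7 has one home in row 5: r5c8 ⇒ r5c8=7.
Step 10. [r4c8∈{4,8,9}] 9 has one home in col 8: r4c8. So r4c8=9.
Step 11. [r4c7∈{4,6}] row 4 places 4 nowhere but r4c7 ⇒ r4c7=4.
Step 12. [r1c7∈{3}] r1c7 is down to just 3. So r1c7=3.
Step 13. [r1c3∈{6,9}] across col 3, 9 lands solely at r1c3, so r1c3=9.
Step 14. [r3c2∈{8}] r3c2 is down to just 8 ⇒ r3c2=8.
Step 15. [r1c6∈{4,8}] 8 has one home in row 1: r1c6. So r1c6=8.
Step 16. [r5c7∈{1}] r5c7's peers cover all but 1 ⇒ r5c7=1.
Step 17. [r4c3∈{5,6}] col 3 places 6 nowhere but r4c3. So r4c3=6.
Step 18. [r5c2∈{4}] r5c2 has the single candidate 4, so r5c2=4.
Step 19. [r5c6∈{9}] r5c6 has the single candidate 9, so r5c6=9.
Step 20. [r4c4∈{5,8}] row 4 places 5 nowhere but r4c4, so r4c4=5.
Step 21. [r5c4∈{8}] r5c4's peers cover all but 8, so r5c4=8.
Step 22. [r3c5∈{4,9}] across row 3, 9 lands solely at r3c5. So r3c5=9.
Step 23. [r2c3∈{1}] r2c3's peers cover all but 1, so r2c3=1.
Step 24. [r5c1∈{2}] only 2 remains possible at r5c1 ⇒ r5c1=2.
Step 25. [r6c8∈{8}] r6c8 has the single candidate 8 ⇒ r6c8=8.
Step 26. [r1c1∈{6}] r1c1 is down to just 6 ⇒ r1c1=6.
Step 27. [r8c7∈{2}] r8c7 is down to just 2 ⇒ r8c7=2.
Step 28. [r2c5∈{3}] only 3 remains possible at r2c5 ⇒ r2c5=3.
Step 29. [r6c7∈{6}] r6c7's peers cover all but 6 ⇒ r6c7=6.
Step 30. [r6c5∈{4}] nothing but 4 survives at r6c5. So r6c5=4.
Step 31. [r6c2∈{1}] nothing but 1 survives at r6c2, so r6c2=1.
Step 32. [r6c9∈{5}] r6c9 has the single candidate 5, so r6c9=5.
Step 33. [r8c2∈{9}] r8c2's peers cover all but 9, so r8c2=9.
Step 34. [r3c6∈{4}] nothing but 4 survives at r3c6. So r3c6=4.
Step 35. [r7c4∈{9}] only 9 remains possible at r7c4, so r7c4=9.
Step 36. [r9c4∈{2}] r9c4's peers cover all but 2. So r9c4=2.
Step 37. [r8c8∈{3}] r8c8 has the single candidate 3, so r8c8=3.
Step 38. [r1c8∈{4}] r1c8 has the single candidate 4, so r1c8=4.
Step 39. [r9c6∈{3}] nothing but 3 survives at r9c6. So r9c6=3.
Step 40. [r4c1∈{8}] nothing but 8 survives at r4c1. So r4c1=8.
Step 41. [r2c2∈{7}] r2c2's peers cover all but 7. So r2c2=7.
Step 42. [r7c6∈{6}] r7c6's peers cover all but 6 ⇒ r7c6=6.
Step 43. [r5c3∈{5}] nothing but 5 survives at r5c3. So r5c3=5.
Step 44. [r7c5∈{8}] r7c5 has the single candidate 8, so r7c5=8.

Answer: 6 5 9 7 2 8 3 4 1 / 4 7 1 6 3 5 8 2 9 / 3 8 2 1 9 4 5 6 7 / 8 3 6 5 1 7 4 9 2 / 2 4 5 8 6 9 1 7 3 / 9 1 7 3 4 2 6 8 5 / 1 2 3 9 8 6 7 5 4 / 5 9 8 4 7 1 2 3 6 / 7 6 4 2 5 3 9 1 8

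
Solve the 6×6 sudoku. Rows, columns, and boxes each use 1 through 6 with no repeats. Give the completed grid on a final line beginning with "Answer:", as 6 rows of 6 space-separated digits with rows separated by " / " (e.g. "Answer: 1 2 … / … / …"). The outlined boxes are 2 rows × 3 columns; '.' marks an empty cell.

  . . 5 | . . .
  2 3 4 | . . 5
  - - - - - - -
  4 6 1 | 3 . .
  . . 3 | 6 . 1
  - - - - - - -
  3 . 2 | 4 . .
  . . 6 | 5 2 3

Step 1. [r1c2∈{1}] only 1 remains possible at r1c2, so r1c2=1.
Step 2. [r2c5∈{1,6}] in row 2, 6 fits only at r2c5 ⇒ r2c5=6.
Step 3. [r4c1∈{5}] r4c1 has the single candidate 5. So r4c1=5.
Step 4. [r1c6∈{2,4}] in col 6, 4 fits only at r1c6 ⇒ r1c6=4.
Step 5. [r2c4∈{1}] r2c4 is down to just 1. So r2c4=1.
Step 6. [r6c2∈{4}] r6c2 has the single candidate 4. So r6c2=4.
Step 7. [r1c1∈{6}] r1c1 is down to just 6, so r1c1=6.
Step 8. [r4c5∈{4}] only 4 remains possible at r4c5 ⇒ r4c5=4.
Step 9. [r1c4∈{2}] r1c4 has the single candidate 2 ⇒ r1c4=2.
Step 10. [r1c5∈{3}] r1c5's peers cover all but 3. So r1c5=3.
Step 11. [r4c2∈{2}] r4c2 is down to just 2 ⇒ r4c2=2.
Step 12. [r3c6∈{2}] r3c6 has the single candidate 2, so r3c6=2.
Step 13. [r3c5∈{5}] nothing but 5 survives at r3c5, so r3c5=5.
Step 14. [r6c1∈{1}] r6c1's peers cover all but 1 ⇒ r6c1=1.
Step 15. [r5c5∈{1}] r5c5 is down to just 1. So r5c5=1.
Step 16. [r5c6∈{6}] only 6 remains possible at r5c6. So r5c6=6.
Step 17. [r5c2∈{5}] r5c2 is down to just 5 ⇒ r5c2=5.

Answer: 6 1 5 2 3 4 / 2 3 4 1 6 5 / 4 6 1 3 5 2 / 5 2 3 6 4 1 / 3 5 2 4 1 6 / 1 4 6 5 2 3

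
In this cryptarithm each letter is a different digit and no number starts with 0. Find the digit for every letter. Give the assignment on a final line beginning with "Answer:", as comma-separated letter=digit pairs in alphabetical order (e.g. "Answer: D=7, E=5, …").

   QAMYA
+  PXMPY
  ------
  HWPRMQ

Step 1. [H] H is the leading digit of a 6-digit sum of two 5-digit numbers; the final carry is exactly 1, so H=1.
Step 2. [col 1: A + Y ≡ Q (mod 10)] A=4 is one option consistent with column 1 (A + Y ≡ Q (mod 10), carry-in 0) — take it. So A=4.
Step 3. [col 1: A + Y ≡ Q (mod 10)] no forcing yet in column 1 (carry-in 0); Y=3 is free and consistent — try it. So Y=3.
Step 4. [col 1: A + Y ≡ Q (mod 10)] column 1: given A=4, Y=3, carry-in 0, and digits 1,3,4 already taken and all letters distinct, A+Y≡Q (mod 10) forces Q=7, so Q=7.
Step 5. [col 2: Y + P ≡ M (mod 10)] column 2 (Y + P ≡ M (mod 10), carry-in 0) doesn't pin P yet; pick P=5 and continue. So P=5.
Step 6. [col 2: Y + P ≡ M (mod 10)] column 2 reads Y+P+carry(0)=M with Y=3, P=5; with digits 1,3,4,5,7 already taken and all letters distinct, the only value for M is 8 ⇒ M=8.
Step 7. [col 3: M + M ≡ R (mod 10)] column 3: given M=8, carry-in 0, and digits 1,3,4,5,7,8 already taken and all letters distinct, M+M≡R (mod 10) forces R=6 ⇒ R=6.
Step 8. [col 4: A + X ≡ P (mod 10)] column 4: given A=4, P=5, carry-in 1, and digits 1,3,4,5,6,7,8 already taken and all letters distinct, A+X≡P (mod 10) forces X=0, so X=0.
Step 9. [col 5: Q + P ≡ W (mod 10)] column 5: given Q=7, P=5, carry-in 0, and digits 0,1,3,4,5,6,7,8 already taken and all letters distinct, Q+P≡W (mod 10) forces W=2 ⇒ W=2.

Answer: A=4, H=1, M=8, P=5, Q=7, R=6, W=2, X=0, Y=3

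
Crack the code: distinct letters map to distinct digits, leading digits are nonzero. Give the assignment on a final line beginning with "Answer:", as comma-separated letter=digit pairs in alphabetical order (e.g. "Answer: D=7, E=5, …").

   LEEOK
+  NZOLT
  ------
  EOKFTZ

Step 1. [col 1: K + T ≡ Z (mod 10)] T=9 is one option consistent with column 1 (K + T ≡ Z (mod 10), carry-in 0) — take it, so T=9.
Step 2. [col 1: K + T ≡ Z (mod 10)] Z=6 is one option consistent with column 1 (K + T ≡ Z (mod 10), carry-in 0) — take it. So Z=6.
Step 3. [col 1: K + T ≡ Z (mod 10)] column 1 reads K+T+carry(0)=Z with T=9, Z=6; with digits 6,9 already taken and all letters distinct, the only value for K is 7. So K=7.
Step 4. [E] adding two 5-digit numbers gives at most 5+1 digits, and here it does — E is that final carry and must be 1. So E=1.
Step 5. [col 2: O + L ≡ T (mod 10)] column 2 (O + L ≡ T (mod 10), carry-in 1) doesn't pin O yet; pick O=3 and continue ⇒ O=3.
Step 6. [col 2: O + L ≡ T (mod 10)] from column 2 (O=3, T=9, carry-in 1, digits 1,3,6,7,9 already taken and all letters distinct): L must equal 5 ⇒ L=5.
Step 7. [col 3: E + O ≡ F (mod 10)] from column 3 (E=1, O=3, carry-in 0, digits 1,3,5,6,7,9 already taken and all letters distinct): F must equal 4, so F=4.
Step 8. [col 5: L + N ≡ O (mod 10)] from column 5 (L=5, O=3, carry-in 0, digits 1,3,4,5,6,7,9 already taken and all letters distinct): N must equal 8, so N=8.

Answer: E=1, F=4, K=7, L=5, N=8, O=3, T=9, Z=6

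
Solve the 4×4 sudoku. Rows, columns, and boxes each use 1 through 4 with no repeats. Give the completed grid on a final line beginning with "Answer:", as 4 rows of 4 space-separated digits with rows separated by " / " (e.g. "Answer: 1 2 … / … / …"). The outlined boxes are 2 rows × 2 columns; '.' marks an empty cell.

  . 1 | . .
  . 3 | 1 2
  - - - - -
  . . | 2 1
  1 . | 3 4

Step 1. [r2c1∈{4}] only 4 remains possible at r2c1, so r2c1=4.
Step 2. [r1c4∈{3}] only 3 remains possible at r1c4 ⇒ r1c4=3.
Step 3. [r4c2∈{2}] r4c2 has the single candidate 2, so r4c2=2.
Step 4. [r1c3∈{4}] r1c3 has the single candidate 4, so r1c3=4.
Step 5. [r3c2∈{4}] r3c2 is down to just 4. So r3c2=4.
Step 6. [r3c1∈{3}] r3c1 has the single candidate 3. So r3c1=3.
Step 7. [r1c1∈{2}] r1c1's peers cover all but 2, so r1c1=2.

Answer: 2 1 4 3 / 4 3 1 2 / 3 4 2 1 / 1 2 3 4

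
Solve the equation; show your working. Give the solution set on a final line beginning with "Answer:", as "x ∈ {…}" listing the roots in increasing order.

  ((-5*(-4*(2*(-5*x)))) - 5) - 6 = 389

Step 1. [((-5*(-4*(2*(-5*x)))) - 5) - 6 = 389] the outer -6 inverts by adding 6. So sub: (-5*(-4*(2*(-5*x)))) - 5 = 395.
Step 2. [(-5*(-4*(2*(-5*x)))) - 5 = 395] -5 divides every term; factor it out ⇒ factor: (-4*(2*(-5*x))) + 1 = -79.
Step 3. [(-4*(2*(-5*x))) + 1 = -79] the outer +1 inverts by subtracting 1 ⇒ sub: -4*(2*(-5*x)) = -80.
Step 4. [-4*(2*(-5*x)) = -80] -4 out front; divide by -4. So div: 2*(-5*x) = 20.
Step 5. [2*(-5*x) = 20] leading coefficient 2: divide by 2 ⇒ div: -5*x = 10.
Step 6. [-5*x = 10] -5 out front; divide by -5. So div: x = -2.

Answer: x ∈ {-2}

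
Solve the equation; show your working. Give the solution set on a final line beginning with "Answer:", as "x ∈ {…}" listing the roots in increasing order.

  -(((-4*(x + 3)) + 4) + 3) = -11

Step 1. [-(((-4*(x + 3)) + 4) + 3) = -11] leading − — multiply by −1, so neg: ((-4*(x + 3)) + 4) + 3 = 11.
Step 2. [((-4*(x + 3)) + 4) + 3 = 11] the outer +3 inverts by subtracting 3, so sub: (-4*(x + 3)) + 4 = 8.
Step 3. [(-4*(x + 3)) + 4 = 8] -4 | LHS and -4 | 8: pull -4 out ⇒ factor: (x + 3) - 1 = -2.
Step 4. [(x + 3) - 1 = -2] -1 is outermost — add 1 both sides, so sub: x + 3 = -1.
Step 5. [x + 3 = -1] the outer +3 inverts by subtracting 3. So sub: x = -4.

Answer: x ∈ {-4}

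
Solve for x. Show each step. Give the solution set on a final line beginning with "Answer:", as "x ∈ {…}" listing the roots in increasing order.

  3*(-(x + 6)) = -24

Step 1. [3*(-(x + 6)) = -24] divide by the outer 3 ⇒ div: -(x + 6) = -8.
Step 2. [-(x + 6) = -8] LHS negated; negate both sides. So neg: x + 6 = 8.
Step 3. [x + 6 = 8] subtract 6: x sits inside (… + 6) ⇒ sub: x = 2.

Answer: x ∈ {2}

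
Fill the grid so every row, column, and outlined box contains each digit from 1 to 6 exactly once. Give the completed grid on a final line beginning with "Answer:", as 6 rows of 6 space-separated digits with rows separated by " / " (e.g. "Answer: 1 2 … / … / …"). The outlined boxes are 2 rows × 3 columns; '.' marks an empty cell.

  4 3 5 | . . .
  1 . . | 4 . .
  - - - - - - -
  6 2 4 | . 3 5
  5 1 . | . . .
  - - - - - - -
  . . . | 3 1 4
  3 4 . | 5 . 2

Step 1. [r4c6∈{6}] nothing but 6 survives at r4c6 ⇒ r4c6=6.
Step 2. [r1c4∈{1,2,6}] col 4 places 6 nowhere but r1c4, so r1c4=6.
Step 3. [r2c3∈{2,6}] across box 1, 2 lands solely at r2c3, so r2c3=2.
Step 4. [r5c3∈{6}] r5c3 has the single candidate 6. So r5c3=6.
Step 5. [r1c5∈{2}] r1c5 is down to just 2, so r1c5=2.
Step 6. [r3c4∈{1}] nothing but 1 survives at r3c4, so r3c4=1.
Step 7. [r2c5∈{5}] r2c5 is down to just 5 ⇒ r2c5=5.
Step 8. [r4c4∈{2}] r4c4 has the single candidate 2, so r4c4=2.
Step 9. [r1c6∈{1}] only 1 remains possible at r1c6 ⇒ r1c6=1.
Step 10. [r4c3∈{3}] only 3 remains possible at r4c3. So r4c3=3.
Step 11. [r5c1∈{2}] r5c1 has the single candidate 2. So r5c1=2.
Step 12. [r2c2∈{6}] r2c2 is down to just 6, so r2c2=6.
Step 13. [r4c5∈{4}] only 4 remains possible at r4c5. So r4c5=4.
Step 14. [r6c5∈{6}] r6c5 is down to just 6, so r6c5=6.
Step 15. [r6c3∈{1}] r6c3's peers cover all but 1 ⇒ r6c3=1.
Step 16. [r2c6∈{3}] only 3 remains possible at r2c6, so r2c6=3.
Step 17. [r5c2∈{5}] r5c2's peers cover all but 5, so r5c2=5.

Answer: 4 3 5 6 2 1 / 1 6 2 4 5 3 / 6 2 4 1 3 5 / 5 1 3 2 4 6 / 2 5 6 3 1 4 / 3 4 1 5 6 2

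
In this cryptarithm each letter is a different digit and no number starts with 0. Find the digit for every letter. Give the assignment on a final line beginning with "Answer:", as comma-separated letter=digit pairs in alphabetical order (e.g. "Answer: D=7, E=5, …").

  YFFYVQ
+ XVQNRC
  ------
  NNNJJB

Step 1. [col 1: Q + C ≡ B (mod 10)] C=9 is one option consistent with column 1 (Q + C ≡ B (mod 10), carry-in 0) — take it. So C=9.
Step 2. [col 1: Q + C ≡ B (mod 10)] no forcing yet in column 1 (carry-in 0); Q=5 is free and consistent — try it, so Q=5.
Step 3. [col 1: Q + C ≡ B (mod 10)] column 1 reads Q+C+carry(0)=B with Q=5, C=9; with digits 5,9 already taken and all letters distinct, the only value for B is 4. So B=4.
Step 4. [col 2: V + R ≡ J (mod 10)] no forcing yet in column 2 (carry-in 1); J=0 is free and consistent — try it ⇒ J=0.
Step 5. [col 2: V + R ≡ J (mod 10)] no forcing yet in column 2 (carry-in 1); R=3 is free and consistent — try it ⇒ R=3.
Step 6. [col 2: V + R ≡ J (mod 10)] column 2: given R=3, J=0, carry-in 1, and digits 0,3,4,5,9 already taken and all letters distinct, V+R≡J (mod 10) forces V=6, so V=6.
Step 7. [col 3: Y + N ≡ J (mod 10)] several values work for N in column 3 (Y + N ≡ J (mod 10), carry-in 1); try N=8. So N=8.
Step 8. [col 3: Y + N ≡ J (mod 10)] column 3 reads Y+N+carry(1)=J with N=8, J=0; with digits 0,3,4,5,6,8,9 already taken and all letters distinct, the only value for Y is 1, so Y=1.
Step 9. [col 4: F + Q ≡ N (mod 10)] in column 4 we have F+Q≡N with carry-in 1; given Q=5, N=8 and digits 0,1,3,4,5,6,8,9 already taken and all letters distinct, that pins F to 2, so F=2.
Step 10. [col 6: Y + X ≡ N (mod 10)] column 6 reads Y+X+carry(0)=N with Y=1, N=8; with digits 0,1,2,3,4,5,6,8,9 already taken and all letters distinct, the only value for X is 7, so X=7.

Answer: B=4, C=9, F=2, J=0, N=8, Q=5, R=3, V=6, X=7, Y=1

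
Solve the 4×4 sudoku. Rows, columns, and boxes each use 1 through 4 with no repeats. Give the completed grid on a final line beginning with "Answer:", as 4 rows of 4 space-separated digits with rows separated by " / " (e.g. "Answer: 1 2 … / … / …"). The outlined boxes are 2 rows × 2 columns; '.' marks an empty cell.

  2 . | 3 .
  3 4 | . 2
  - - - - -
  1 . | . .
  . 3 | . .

Step 1. [r4c3∈{1,2,4}] r4c3 is the only open cell in row 4 admitting 2, so r4c3=2.
Step 2. [r1c4∈{1,4}] 4 has one home in row 1: r1c4 ⇒ r1c4=4.
Step 3. [r4c4∈{1}] nothing but 1 survives at r4c4 ⇒ r4c4=1.
Step 4. [r3c3∈{4}] r3c3 is down to just 4 ⇒ r3c3=4.
Step 5. [r4c1∈{4}] r4c1 has the single candidate 4. So r4c1=4.
Step 6. [r3c2∈{2}] only 2 remains possible at r3c2. So r3c2=2.
Step 7. [r2c3∈{1}] nothing but 1 survives at r2c3. So r2c3=1.
Step 8. [r1c2∈{1}] only 1 remains possible at r1c2, so r1c2=1.
Step 9. [r3c4∈{3}] nothing but 3 survives at r3c4 ⇒ r3c4=3.

Answer: 2 1 3 4 / 3 4 1 2 / 1 2 4 3 / 4 3 2 1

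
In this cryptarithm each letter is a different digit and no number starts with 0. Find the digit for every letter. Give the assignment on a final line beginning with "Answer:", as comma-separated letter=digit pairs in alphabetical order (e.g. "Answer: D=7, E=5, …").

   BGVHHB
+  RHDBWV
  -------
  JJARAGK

Step 1. [J] the sum has 7 digits but both addends have 6; that extra leading digit J is the final carry, namely 1 ⇒ J=1.
Step 2. [col 1: B + V ≡ K (mod 10)] several values work for K in column 1 (B + V ≡ K (mod 10), carry-in 0); try K=2 ⇒ K=2.
Step 3. [col 1: B + V ≡ K (mod 10)] no forcing yet in column 1 (carry-in 0); B=5 is free and consistent — try it ⇒ B=5.
Step 4. [col 1: B + V ≡ K (mod 10)] column 1: given B=5, K=2, carry-in 0, and digits 1,2,5 already taken and all letters distinct, B+V≡K (mod 10) forces V=7 ⇒ V=7.
Step 5. [col 2: H + W ≡ G (mod 10)] W=0 is one option consistent with column 2 (H + W ≡ G (mod 10), carry-in 1) — take it ⇒ W=0.
Step 6. [col 2: H + W ≡ G (mod 10)] column 2 (H + W ≡ G (mod 10), carry-in 1) doesn't pin G yet; pick G=4 and continue. So G=4.
Step 7. [col 2: H + W ≡ G (mod 10)] from column 2 (W=0, G=4, carry-in 1, digits 0,1,2,4,5,7 already taken and all letters distinct): H must equal 3 ⇒ H=3.
Step 8. [col 3: H + B ≡ A (mod 10)] from column 3 (H=3, B=5, carry-in 0, digits 0,1,2,3,4,5,7 already taken and all letters distinct): A must equal 8, so A=8.
Step 9. [col 4: V + D ≡ R (mod 10)] column 4 reads V+D+carry(0)=R with V=7; with digits 0,1,2,3,4,5,7,8 already taken and all letters distinct, the only value for D is 9 ⇒ D=9.
Step 10. [col 4: V + D ≡ R (mod 10)] column 4 reads V+D+carry(0)=R with V=7, D=9; with digits 0,1,2,3,4,5,7,8,9 already taken and all letters distinct, the only value for R is 6. So R=6.

Answer: A=8, B=5, D=9, G=4, H=3, J=1, K=2, R=6, V=7, W=0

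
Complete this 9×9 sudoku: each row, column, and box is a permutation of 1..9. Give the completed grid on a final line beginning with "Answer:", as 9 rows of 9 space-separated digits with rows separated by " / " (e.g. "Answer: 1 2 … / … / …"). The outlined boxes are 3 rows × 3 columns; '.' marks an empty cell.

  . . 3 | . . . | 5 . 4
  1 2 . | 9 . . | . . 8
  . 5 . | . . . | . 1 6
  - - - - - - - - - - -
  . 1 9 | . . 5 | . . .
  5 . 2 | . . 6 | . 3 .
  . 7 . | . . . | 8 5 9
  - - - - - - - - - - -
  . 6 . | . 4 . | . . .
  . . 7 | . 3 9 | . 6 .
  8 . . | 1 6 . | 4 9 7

Step 1. [r8c4∈{2,5,8}] 8 has one home in row 8: r8c4, so r8c4=8.
Step 2. [r2c8∈{7}] r2c8's peers cover all but 7, so r2c8=7.
Step 3. [r4c9∈{2}] nothing but 2 survives at r4c9. So r4c9=2.
Step 4. [r1c8∈{2}] r1c8's peers cover all but 2 ⇒ r1c8=2.
Step 5. [r4c5∈{7,8}] 8 has one home in row 4: r4c5. So r4c5=8.
Step 6. [r9c6∈{2}] r9c6 is down to just 2, so r9c6=2.
Step 7. [r7c9∈{1,3,5}] across col 9, 3 lands solely at r7c9 ⇒ r7c9=3.
Step 8. [r3c3∈{4,8}] r3c3 is the only open cell in col 3 admitting 8, so r3c3=8.
Step 9. [r7c6∈{7}] only 7 remains possible at r7c6. So r7c6=7.
Step 10. [r5c9∈{1}] r5c9 has the single candidate 1, so r5c9=1.
Step 11. [r5c7∈{7}] r5c7's peers cover all but 7, so r5c7=7.
Step 12. [r5c4∈{4}] r5c4 is down to just 4, so r5c4=4.
Step 13. [r2c3∈{4,6}] in row 2, 6 fits only at r2c3. So r2c3=6.
Step 14. [r3c1∈{4,7,9}] across box 1, 4 lands solely at r3c1 ⇒ r3c1=4.
Step 15. [r3c6∈{3}] r3c6's peers cover all but 3 ⇒ r3c6=3.
Step 16. [r4c4∈{3,7}] 7 has one home in row 4: r4c4. So r4c4=7.
Step 17. [r3c4∈{2}] r3c4 is down to just 2, so r3c4=2.
Step 18. [r7c3∈{1,5}] col 3 places 1 nowhere but r7c3. So r7c3=1.
Step 19. [r4c1∈{3,6}] in row 4, 3 fits only at r4c1. So r4c1=3.
Step 20. [r6c6∈{1}] r6c6's peers cover all but 1. So r6c6=1.
Step 21. [r1c1∈{7,9}] across col 1, 7 lands solely at r1c1 ⇒ r1c1=7.
Step 22. [r8c1∈{2}] r8c1 has the single candidate 2. So r8c1=2.
Step 23. [r6c3∈{4}] r6c3's peers cover all but 4. So r6c3=4.
Step 24. [r7c8∈{8}] only 8 remains possible at r7c8. So r7c8=8.
Step 25. [r1c6∈{8}] nothing but 8 survives at r1c6, so r1c6=8.
Step 26. [r1c5∈{1}] r1c5 has the single candidate 1, so r1c5=1.
Step 27. [r7c4∈{5}] nothing but 5 survives at r7c4, so r7c4=5.
Step 28. [r4c8∈{4}] r4c8 has the single candidate 4, so r4c8=4.
Step 29. [r5c5∈{9}] only 9 remains possible at r5c5. So r5c5=9.
Step 30. [r2c5∈{5}] r2c5 has the single candidate 5. So r2c5=5.
Step 31. [r1c2∈{9}] r1c2's peers cover all but 9 ⇒ r1c2=9.
Step 32. [r8c7∈{1}] r8c7 is down to just 1 ⇒ r8c7=1.
Step 33. [r2c7∈{3}] only 3 remains possible at r2c7 ⇒ r2c7=3.
Step 34. [r1c4∈{6}] r1c4 has the single candidate 6, so r1c4=6.
Step 35. [r6c1∈{6}] only 6 remains possible at r6c1, so r6c1=6.
Step 36. [r5c2∈{8}] r5c2 is down to just 8 ⇒ r5c2=8.
Step 37. [r7c1∈{9}] only 9 remains possible at r7c1, so r7c1=9.
Step 38. [r9c2∈{3}] only 3 remains possible at r9c2, so r9c2=3.
Step 39. [r8c2∈{4}] r8c2 has the single candidate 4, so r8c2=4.
Step 40. [r6c5∈{2}] r6c5 has the single candidate 2. So r6c5=2.
Step 41. [r3c7∈{9}] r3c7 is down to just 9, so r3c7=9.
Step 42. [r2c6∈{4}] r2c6 is down to just 4 ⇒ r2c6=4.
Step 43. [r8c9∈{5}] r8c9 is down to just 5, so r8c9=5.
Step 44. [r7c7∈{2}] only 2 remains possible at r7c7, so r7c7=2.
Step 45. [r9c3∈{5}] r9c3's peers cover all but 5, so r9c3=5.
Step 46. [r6c4∈{3}] r6c4 has the single candidate 3 ⇒ r6c4=3.
Step 47. [r4c7∈{6}] nothing but 6 survives at r4c7 ⇒ r4c7=6.
Step 48. [r3c5∈{7}] r3c5 has the single candidate 7. So r3c5=7.

Answer: 7 9 3 6 1 8 5 2 4 / 1 2 6 9 5 4 3 7 8 / 4 5 8 2 7 3 9 1 6 / 3 1 9 7 8 5 6 4 2 / 5 8 2 4 9 6 7 3 1 / 6 7 4 3 2 1 8 5 9 / 9 6 1 5 4 7 2 8 3 / 2 4 7 8 3 9 1 6 5 / 8 3 5 1 6 2 4 9 7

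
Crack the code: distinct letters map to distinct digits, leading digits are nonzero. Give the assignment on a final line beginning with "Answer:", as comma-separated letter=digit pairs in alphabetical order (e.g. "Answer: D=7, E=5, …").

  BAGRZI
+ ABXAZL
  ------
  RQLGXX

Step 1. [col 1: I + L ≡ X (mod 10)] several values work for I in column 1 (I + L ≡ X (mod 10), carry-in 0); try I=4, so I=4.
Step 2. [col 1: I + L ≡ X (mod 10)] X=6 is one option consistent with column 1 (I + L ≡ X (mod 10), carry-in 0) — take it ⇒ X=6.
Step 3. [col 1: I + L ≡ X (mod 10)] in column 1 we have I+L≡X with carry-in 0; given I=4, X=6 and digits 4,6 already taken and all letters distinct, that pins L to 2, so L=2.
Step 4. [col 2: Z + Z ≡ X (mod 10)] column 2 (Z + Z ≡ X (mod 10), carry-in 0) doesn't pin Z yet; pick Z=3 and continue. So Z=3.
Step 5. [col 3: R + A ≡ G (mod 10)] column 3 (R + A ≡ G (mod 10), carry-in 0) doesn't pin G yet; pick G=5 and continue. So G=5.
Step 6. [col 3: R + A ≡ G (mod 10)] column 3 (R + A ≡ G (mod 10), carry-in 0) doesn't pin R yet; pick R=8 and continue ⇒ R=8.
Step 7. [col 3: R + A ≡ G (mod 10)] column 3 reads R+A+carry(0)=G with R=8, G=5; with digits 2,3,4,5,6,8 already taken and all letters distinct, the only value for A is 7, so A=7.
Step 8. [col 5: A + B ≡ Q (mod 10)] from column 5 (A=7, carry-in 1, digits 2,3,4,5,6,7,8 already taken and all letters distinct): B must equal 1 ⇒ B=1.
Step 9. [col 5: A + B ≡ Q (mod 10)] from column 5 (A=7, B=1, carry-in 1, digits 1,2,3,4,5,6,7,8 already taken and all letters distinct): Q must equal 9, so Q=9.

Answer: A=7, B=1, G=5, I=4, L=2, Q=9, R=8, X=6, Z=3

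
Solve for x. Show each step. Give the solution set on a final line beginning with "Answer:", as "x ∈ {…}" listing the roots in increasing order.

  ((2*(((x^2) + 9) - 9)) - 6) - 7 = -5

Step 1. [((2*(((x^2) + 9) - 9)) - 6) - 7 = -5] -7 is outermost — add 7 both sides. So sub: (2*(((x^2) + 9) - 9)) - 6 = 2.
Step 2. [(2*(((x^2) + 9) - 9)) - 6 = 2] add 6: x sits inside (… - 6), so sub: 2*(((x^2) + 9) - 9) = 8.
Step 3. [2*(((x^2) + 9) - 9) = 8] leading coefficient 2: divide by 2 ⇒ div: ((x^2) + 9) - 9 = 4.
Step 4. [((x^2) + 9) - 9 = 4] -9 is outermost — add 9 both sides, so sub: (x^2) + 9 = 13.
Step 5. [(x^2) + 9 = 13] peel the +9: subtract 9 from each side, so sub: x^2 = 4.
Step 6. [x^2 = 4] √ both sides: 4 ≥ 0 gives two branches, so sqrt: x = 2 or -2.

Answer: x ∈ {-2, 2}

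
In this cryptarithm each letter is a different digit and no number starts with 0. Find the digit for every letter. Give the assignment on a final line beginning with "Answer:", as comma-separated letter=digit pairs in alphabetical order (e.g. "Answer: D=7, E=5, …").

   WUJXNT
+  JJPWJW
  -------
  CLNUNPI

Step 1. [col 1: T + W ≡ I (mod 10)] I=7 is one option consistent with column 1 (T + W ≡ I (mod 10), carry-in 0) — take it ⇒ I=7.
Step 2. [C] adding two 6-digit numbers gives at most 6+1 digits, and here it does — C is that final carry and must be 1, so C=1.
Step 3. [col 1: T + W ≡ I (mod 10)] no forcing yet in column 1 (carry-in 0); W=3 is free and consistent — try it. So W=3.
Step 4. [col 1: T + W ≡ I (mod 10)] from column 1 (W=3, I=7, carry-in 0, digits 1,3,7 already taken and all letters distinct): T must equal 4, so T=4.
Step 5. [col 2: N + J ≡ P (mod 10)] P=8 is one option consistent with column 2 (N + J ≡ P (mod 10), carry-in 0) — take it, so P=8.
Step 6. [col 2: N + J ≡ P (mod 10)] no forcing yet in column 2 (carry-in 0); J=6 is free and consistent — try it. So J=6.
Step 7. [col 2: N + J ≡ P (mod 10)] from column 2 (J=6, P=8, carry-in 0, digits 1,3,4,6,7,8 already taken and all letters distinct): N must equal 2, so N=2.
Step 8. [col 3: X + W ≡ N (mod 10)] in column 3 we have X+W≡N with carry-in 0; given W=3, N=2 and digits 1,2,3,4,6,7,8 already taken and all letters distinct, that pins X to 9, so X=9.
Step 9. [col 4: J + P ≡ U (mod 10)] from column 4 (J=6, P=8, carry-in 1, digits 1,2,3,4,6,7,8,9 already taken and all letters distinct): U must equal 5, so U=5.
Step 10. [col 6: W + J ≡ L (mod 10)] in column 6 we have W+J≡L with carry-in 1; given W=3, J=6 and digits 1,2,3,4,5,6,7,8,9 already taken and all letters distinct, that pins L to 0, so L=0.

Answer: C=1, I=7, J=6, L=0, N=2, P=8, T=4, U=5, W=3, X=9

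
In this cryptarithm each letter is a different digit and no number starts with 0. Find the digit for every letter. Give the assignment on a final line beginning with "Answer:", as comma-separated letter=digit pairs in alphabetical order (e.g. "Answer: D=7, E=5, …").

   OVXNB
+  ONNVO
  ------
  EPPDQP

Step 1. [col 1: B + O ≡ P (mod 10)] several values work for P in column 1 (B + O ≡ P (mod 10), carry-in 0); try P=3. So P=3.
Step 2. [col 1: B + O ≡ P (mod 10)] several values work for O in column 1 (B + O ≡ P (mod 10), carry-in 0); try O=6, so O=6.
Step 3. [col 1: B + O ≡ P (mod 10)] from column 1 (O=6, P=3, carry-in 0, digits 3,6 already taken and all letters distinct): B must equal 7 ⇒ B=7.
Step 4. [col 2: N + V ≡ Q (mod 10)] no forcing yet in column 2 (carry-in 1); Q=4 is free and consistent — try it. So Q=4.
Step 5. [col 2: N + V ≡ Q (mod 10)] column 2 (N + V ≡ Q (mod 10), carry-in 1) doesn't pin V yet; pick V=5 and continue, so V=5.
Step 6. [E] E is the leading digit of a 6-digit sum of two 5-digit numbers; the final carry is exactly 1. So E=1.
Step 7. [col 2: N + V ≡ Q (mod 10)] column 2 reads N+V+carry(1)=Q with V=5, Q=4; with digits 1,3,4,5,6,7 already taken and all letters distinct, the only value for N is 8. So N=8.
Step 8. [col 3: X + N ≡ D (mod 10)] column 3 reads X+N+carry(1)=D with N=8; with digits 1,3,4,5,6,7,8 already taken and all letters distinct, the only value for D is 9. So D=9.
Step 9. [col 3: X + N ≡ D (mod 10)] column 3: given N=8, D=9, carry-in 1, and digits 1,3,4,5,6,7,8,9 already taken and all letters distinct, X+N≡D (mod 10) forces X=0 ⇒ X=0.

Answer: B=7, D=9, E=1, N=8, O=6, P=3, Q=4, V=5, X=0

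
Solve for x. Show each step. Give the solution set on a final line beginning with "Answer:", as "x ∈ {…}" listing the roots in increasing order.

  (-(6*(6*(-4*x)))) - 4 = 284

Step 1. [(-(6*(6*(-4*x)))) - 4 = 284] 4 comes off first (add 4). So sub: -(6*(6*(-4*x))) = 288.
Step 2. [-(6*(6*(-4*x))) = 288] leading − — multiply by −1, so neg: 6*(6*(-4*x)) = -288.
Step 3. [6*(6*(-4*x)) = -288] divide by the outer 6 ⇒ div: 6*(-4*x) = -48.
Step 4. [6*(-4*x) = -48] divide by the outer 6. So div: -4*x = -8.
Step 5. [-4*x = -8] leading coefficient -4: divide by -4. So div: x = 2.

Answer: x ∈ {2}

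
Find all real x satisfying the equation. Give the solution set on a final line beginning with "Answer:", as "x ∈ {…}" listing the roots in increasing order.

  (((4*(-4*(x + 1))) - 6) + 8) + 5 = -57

Step 1. [(((4*(-4*(x + 1))) - 6) + 8) + 5 = -57] subtract 5: x sits inside (… + 5). So sub: ((4*(-4*(x + 1))) - 6) + 8 = -62.
Step 2. [((4*(-4*(x + 1))) - 6) + 8 = -62] peel the +8: subtract 8 from each side, so sub: (4*(-4*(x + 1))) - 6 = -70.
Step 3. [(4*(-4*(x + 1))) - 6 = -70] the outer -6 inverts by adding 6. So sub: 4*(-4*(x + 1)) = -64.
Step 4. [4*(-4*(x + 1)) = -64] leading coefficient 4: divide by 4, so div: -4*(x + 1) = -16.
Step 5. [-4*(x + 1) = -16] leading coefficient -4: divide by -4, so div: x + 1 = 4.
Step 6. [x + 1 = 4] subtract 1: x sits inside (… + 1). So sub: x = 3.

Answer: x ∈ {3}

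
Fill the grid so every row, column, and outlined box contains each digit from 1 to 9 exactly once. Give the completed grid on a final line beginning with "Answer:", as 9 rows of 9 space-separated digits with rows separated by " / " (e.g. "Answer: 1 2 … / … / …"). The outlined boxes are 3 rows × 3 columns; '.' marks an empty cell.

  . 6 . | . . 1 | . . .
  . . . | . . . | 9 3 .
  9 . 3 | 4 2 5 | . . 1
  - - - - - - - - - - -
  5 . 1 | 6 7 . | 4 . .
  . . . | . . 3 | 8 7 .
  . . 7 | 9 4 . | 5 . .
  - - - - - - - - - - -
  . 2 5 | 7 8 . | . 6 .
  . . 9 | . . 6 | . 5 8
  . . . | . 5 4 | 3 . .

Step 1. [r1c8∈{2,4,8}] r1c8 is the only open cell in col 8 admitting 4. So r1c8=4.
Step 2. [r7c1∈{1,3,4}] r7c1 is the only open cell in row 7 admitting 3, so r7c1=3.
Step 3. [r2c4∈{8}] r2c4's peers cover all but 8, so r2c4=8.
Step 4. [r2c2∈{1,4,5,7}] r2c2 is the only open cell in col 2 admitting 5, so r2c2=5.
Step 5. [r2c1∈{1,2,4,7}] row 2 places 1 nowhere but r2c1 ⇒ r2c1=1.
Step 6. [r1c9∈{2,5,7}] r1c9 is the only open cell in row 1 admitting 5 ⇒ r1c9=5.
Step 7. [r3c7∈{6,7}] r3c7 is the only open cell in row 3 admitting 6. So r3c7=6.
Step 8. [r3c2∈{7,8}] r3c2 is the only open cell in row 3 admitting 7. So r3c2=7.
Step 9. [r1c7∈{2,7}] across row 1, 7 lands solely at r1c7 ⇒ r1c7=7.
Step 10. [r2c9∈{2}] r2c9 has the single candidate 2. So r2c9=2.
Step 11. [r8c7∈{1,2}] r8c7 is the only open cell in col 7 admitting 2. So r8c7=2.
Step 12. [r9c4∈{1,2}] r9c4 is the only open cell in row 9 admitting 2 ⇒ r9c4=2.
Step 13. [r9c9∈{7,9}] in col 9, 7 fits only at r9c9 ⇒ r9c9=7.
Step 14. [r9c8∈{1,9}] across row 9, 9 lands solely at r9c8. So r9c8=9.
Step 15. [r1c4∈{3}] r1c4 is down to just 3, so r1c4=3.
Step 16. [r8c4∈{1}] r8c4 is down to just 1 ⇒ r8c4=1.
Step 17. [r4c8∈{2}] r4c8 is down to just 2 ⇒ r4c8=2.
Step 18. [r6c6∈{2,8}] 2 has one home in col 6: r6c6. So r6c6=2.
Step 19. [r8c2∈{4}] nothing but 4 survives at r8c2. So r8c2=4.
Step 20. [r5c1∈{2,4,6}] across col 1, 4 lands solely at r5c1 ⇒ r5c1=4.
Step 21. [r5c3∈{2,6}] in row 5, 2 fits only at r5c3 ⇒ r5c3=2.
Step 22. [r6c1∈{6,8}] across box 4, 6 lands solely at r6c1, so r6c1=6.
Step 23. [r9c1∈{8}] only 8 remains possible at r9c1, so r9c1=8.
Step 24. [r6c2∈{3,8}] 8 has one home in row 6: r6c2. So r6c2=8.
Step 25. [r5c2∈{9}] nothing but 9 survives at r5c2 ⇒ r5c2=9.
Step 26. [r4c2∈{3}] r4c2 has the single candidate 3, so r4c2=3.
Step 27. [r7c7∈{1}] r7c7's peers cover all but 1 ⇒ r7c7=1.
Step 28. [r2c6∈{7}] only 7 remains possible at r2c6, so r2c6=7.
Step 29. [r8c1∈{7}] r8c1's peers cover all but 7, so r8c1=7.
Step 30. [r5c4∈{5}] nothing but 5 survives at r5c4, so r5c4=5.
Step 31. [r2c3∈{4}] nothing but 4 survives at r2c3. So r2c3=4.
Step 32. [r7c6∈{9}] nothing but 9 survives at r7c6 ⇒ r7c6=9.
Step 33. [r1c3∈{8}] r1c3's peers cover all but 8. So r1c3=8.
Step 34. [r1c5∈{9}] only 9 remains possible at r1c5 ⇒ r1c5=9.
Step 35. [r6c8∈{1}] r6c8 is down to just 1 ⇒ r6c8=1.
Step 36. [r9c3∈{6}] r9c3's peers cover all but 6 ⇒ r9c3=6.
Step 37. [r7c9∈{4}] only 4 remains possible at r7c9 ⇒ r7c9=4.
Step 38. [r1c1∈{2}] only 2 remains possible at r1c1, so r1c1=2.
Step 39. [r5c5∈{1}] nothing but 1 survives at r5c5. So r5c5=1.
Step 40. [r2c5∈{6}] nothing but 6 survives at r2c5 ⇒ r2c5=6.
Step 41. [r8c5∈{3}] only 3 remains possible at r8c5 ⇒ r8c5=3.
Step 42. [r4c6∈{8}] r4c6 has the single candidate 8. So r4c6=8.
Step 43. [r9c2∈{1}] only 1 remains possible at r9c2, so r9c2=1.
Step 44. [r4c9∈{9}] only 9 remains possible at r4c9 ⇒ r4c9=9.
Step 45. [r6c9∈{3}] r6c9 has the single candidate 3. So r6c9=3.
Step 46. [r3c8∈{8}] r3c8 is down to just 8, so r3c8=8.
Step 47. [r5c9∈{6}] nothing but 6 survives at r5c9, so r5c9=6.

Answer: 2 6 8 3 9 1 7 4 5 / 1 5 4 8 6 7 9 3 2 / 9 7 3 4 2 5 6 8 1 / 5 3 1 6 7 8 4 2 9 / 4 9 2 5 1 3 8 7 6 / 6 8 7 9 4 2 5 1 3 / 3 2 5 7 8 9 1 6 4 / 7 4 9 1 3 6 2 5 8 / 8 1 6 2 5 4 3 9 7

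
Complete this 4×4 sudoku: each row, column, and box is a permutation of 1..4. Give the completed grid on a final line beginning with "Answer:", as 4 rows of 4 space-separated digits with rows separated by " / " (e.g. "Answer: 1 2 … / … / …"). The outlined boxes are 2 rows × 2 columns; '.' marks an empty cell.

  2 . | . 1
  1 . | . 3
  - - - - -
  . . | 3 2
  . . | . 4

Step 1. [r2c2∈{4}] r2c2's peers cover all but 4. So r2c2=4.
Step 2. [r4c2∈{1,2,3}] across row 4, 2 lands solely at r4c2. So r4c2=2.
Step 3. [r1c3∈{4}] r1c3's peers cover all but 4, so r1c3=4.
Step 4. [r1c2∈{3}] only 3 remains possible at r1c2, so r1c2=3.
Step 5. [r3c2∈{1}] r3c2 is down to just 1, so r3c2=1.
Step 6. [r4c3∈{1}] nothing but 1 survives at r4c3. So r4c3=1.
Step 7. [r4c1∈{3}] r4c1's peers cover all but 3, so r4c1=3.
Step 8. [r2c3∈{2}] r2c3 has the single candidate 2 ⇒ r2c3=2.
Step 9. [r3c1∈{4}] r3c1 has the single candidate 4, so r3c1=4.

Answer: 2 3 4 1 / 1 4 2 3 / 4 1 3 2 / 3 2 1 4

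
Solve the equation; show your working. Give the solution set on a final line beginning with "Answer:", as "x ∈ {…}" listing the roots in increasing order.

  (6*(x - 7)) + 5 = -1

Step 1. [(6*(x - 7)) + 5 = -1] subtract 5: x sits inside (… + 5) ⇒ sub: 6*(x - 7) = -6.
Step 2. [6*(x - 7) = -6] 6 out front; divide by 6, so div: x - 7 = -1.
Step 3. [x - 7 = -1] peel the -7: add 7 from each side. So sub: x = 6.

Answer: x ∈ {6}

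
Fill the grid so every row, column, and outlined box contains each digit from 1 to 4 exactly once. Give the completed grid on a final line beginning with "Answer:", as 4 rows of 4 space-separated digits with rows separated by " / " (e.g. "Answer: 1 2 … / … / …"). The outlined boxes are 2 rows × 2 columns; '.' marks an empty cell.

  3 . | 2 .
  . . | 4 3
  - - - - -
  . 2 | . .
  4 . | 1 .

Step 1. [r2c2∈{1}] r2c2 is down to just 1. So r2c2=1.
Step 2. [r2c1∈{2}] nothing but 2 survives at r2c1 ⇒ r2c1=2.
Step 3. [r4c2∈{3}] r4c2 is down to just 3. So r4c2=3.
Step 4. [r4c4∈{2}] only 2 remains possible at r4c4 ⇒ r4c4=2.
Step 5. [r3c3∈{3}] r3c3 is down to just 3, so r3c3=3.
Step 6. [r3c1∈{1}] nothing but 1 survives at r3c1 ⇒ r3c1=1.
Step 7. [r1c2∈{4}] only 4 remains possible at r1c2. So r1c2=4.
Step 8. [r3c4∈{4}] r3c4 has the single candidate 4 ⇒ r3c4=4.
Step 9. [r1c4∈{1}] r1c4's peers cover all but 1 ⇒ r1c4=1.

Answer: 3 4 2 1 / 2 1 4 3 / 1 2 3 4 / 4 3 1 2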